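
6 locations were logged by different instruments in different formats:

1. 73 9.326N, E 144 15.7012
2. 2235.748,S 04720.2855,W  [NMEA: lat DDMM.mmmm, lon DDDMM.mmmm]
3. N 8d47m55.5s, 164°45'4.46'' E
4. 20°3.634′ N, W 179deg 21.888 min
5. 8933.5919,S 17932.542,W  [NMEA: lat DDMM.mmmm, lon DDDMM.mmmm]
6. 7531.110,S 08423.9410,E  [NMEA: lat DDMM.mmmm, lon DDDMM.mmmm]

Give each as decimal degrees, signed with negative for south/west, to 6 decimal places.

Point 1:
  φ: 9.326′ = 0.155433°; total 73.1554333
  N → positive
  Longitude: 15.7012′ = 0.261687°; total 144.2616867
  E ⇒ keep positive
Point 2:
  Lat: split at 2 digits → 22° and 35.748′; 22 + 35.748/60 = 22.5958000
  hemisphere S, so the sign is −
  λ: split at 3 digits → 047° and 20.2855′; 47 + 20.2855/60 = 47.3380917
  W ⇒ negate
Point 3:
  φ: 8° + 47/60 + 55.5/3600 = 8 + 0.783333 + 0.015417 = 8.7987500
  N → positive
  Lon: 45′ + 4.46″ = 45.07433′; 164 + 45.07433/60 = 164.7512389
  E → positive
Point 4:
  Lat: 20 + 3.634/60 = 20.0605667
  N ⇒ keep positive
  λ: 21.888′ = 0.364800°; total 179.3648000
  W ⇒ negate
Point 5:
  Lat: degrees = first 2 digits = 89, minutes = 33.5919; 89 + 33.5919/60 = 89.5598650
  S ⇒ negate
  Lon: degrees = first 3 digits = 179, minutes = 32.542; 179 + 32.542/60 = 179.5423667
  hemisphere W, so the sign is −
Point 6:
  φ: degrees = first 2 digits = 75, minutes = 31.11; 75 + 31.11/60 = 75.5185000
  S ⇒ negate
  Longitude: degrees = first 3 digits = 84, minutes = 23.941; 84 + 23.941/60 = 84.3990167
  E ⇒ keep positive

1. 73.155433, 144.261687
2. -22.595800, -47.338092
3. 8.798750, 164.751239
4. 20.060567, -179.364800
5. -89.559865, -179.542367
6. -75.518500, 84.399017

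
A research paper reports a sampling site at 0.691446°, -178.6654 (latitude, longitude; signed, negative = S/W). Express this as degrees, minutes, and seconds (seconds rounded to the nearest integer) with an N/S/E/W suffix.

0°41′29″ N, 178°39′55″ W

Lat: 0.691446° → 41.48676′; 0.48676 × 60 = 29.21″
Longitude is negative → W; |value| = 178.665400
Longitude: 0.665400 × 60 = 39.92400′ → 39′, remainder × 60 = 55.44″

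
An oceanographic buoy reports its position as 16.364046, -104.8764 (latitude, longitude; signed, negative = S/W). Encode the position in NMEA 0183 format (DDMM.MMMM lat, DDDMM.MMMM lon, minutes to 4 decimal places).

φ: 16° + 0.364046 × 60 = 16° 21.842760′
Longitude is negative → W; |value| = 104.876400
Longitude: 104° + 0.876400 × 60 = 104° 52.584000′

1621.8428,N / 10452.5840,W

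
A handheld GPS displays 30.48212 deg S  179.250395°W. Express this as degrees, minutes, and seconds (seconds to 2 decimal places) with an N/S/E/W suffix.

Latitude: whole degrees 30; 28.92720′ → 28′ and 55.6320″
Lon: whole degrees 179; 15.02370′ → 15′ and 1.4220″

30°28′55.63″ S, 179°15′1.42″ W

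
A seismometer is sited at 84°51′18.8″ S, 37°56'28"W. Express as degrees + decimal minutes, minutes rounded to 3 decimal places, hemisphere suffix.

Lat: 51 + 18.8/60 = 51.31333′
Lon: seconds/60 = 0.46667; minutes = 56 + 0.46667 = 56.46667

84° 51.313′ S, 37° 56.467′ W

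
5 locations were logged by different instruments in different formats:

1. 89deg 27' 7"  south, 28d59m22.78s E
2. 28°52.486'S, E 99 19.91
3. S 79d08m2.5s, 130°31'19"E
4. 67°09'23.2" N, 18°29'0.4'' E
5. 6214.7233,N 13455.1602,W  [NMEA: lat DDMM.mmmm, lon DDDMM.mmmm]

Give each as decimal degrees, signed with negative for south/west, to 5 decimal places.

1. -89.45194, 28.98966
2. -28.87477, 99.33183
3. -79.13403, 130.52194
4. 67.15644, 18.48344
5. 62.24539, -134.91934

Point 1:
  φ: 89 + 27/60 + 7/3600 = 89.451944
  hemisphere S, so the sign is −
  λ: 28 + 59/60 + 22.78/3600 = 28.989661
  E ⇒ keep positive
Point 2:
  Lat: 52.486′ = 0.874767°; total 28.874767
  S → negative
  Longitude: 99 + 19.91/60 = 99.331833
  E → positive
Point 3:
  φ: 79 + 8/60 + 2.5/3600 = 79.134028
  S ⇒ negate
  λ: 130 + 31/60 + 19/3600 = 130.521944
  E ⇒ keep positive
Point 4:
  Latitude: 67 + 9/60 + 23.2/3600 = 67.156444
  N ⇒ keep positive
  Lon: 18° + 29/60 + 0.4/3600 = 18 + 0.483333 + 0.000111 = 18.483444
  E → positive
Point 5:
  φ: degrees = first 2 digits = 62, minutes = 14.7233; 62 + 14.7233/60 = 62.245388
  N → positive
  λ: split at 3 digits → 134° and 55.1602′; 134 + 55.1602/60 = 134.919337
  W ⇒ negate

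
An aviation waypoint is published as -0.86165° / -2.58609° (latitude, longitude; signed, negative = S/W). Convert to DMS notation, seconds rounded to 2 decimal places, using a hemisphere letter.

0°51′41.94″ S, 2°35′9.92″ W

Latitude is negative → S; |value| = 0.861650
Lat: 0.861650° → 51.69900′; 0.69900 × 60 = 41.9400″
Longitude is negative → W; |value| = 2.586090
λ: 0.586090 × 60 = 35.16540′ → 35′, remainder × 60 = 9.9240″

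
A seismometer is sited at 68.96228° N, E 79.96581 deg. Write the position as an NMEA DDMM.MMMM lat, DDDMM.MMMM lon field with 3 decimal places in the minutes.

6857.737,N / 07957.949,E

Latitude: minutes = (68.962280 − 68) × 60 = 57.73680
Lon: minutes = (79.965810 − 79) × 60 = 57.94860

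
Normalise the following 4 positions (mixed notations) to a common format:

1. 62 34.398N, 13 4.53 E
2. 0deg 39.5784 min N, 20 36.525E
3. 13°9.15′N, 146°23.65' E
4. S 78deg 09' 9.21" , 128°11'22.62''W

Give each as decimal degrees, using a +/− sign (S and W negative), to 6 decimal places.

1. 62.573300, 13.075500
2. 0.659640, 20.608750
3. 13.152500, 146.394167
4. -78.152558, -128.189617

Point 1:
  φ: 62 + 34.398/60 = 62.5733000
  N ⇒ keep positive
  Lon: 13 + 4.53/60 = 13.0755000
  E ⇒ keep positive
Point 2:
  Lat: 0 + 39.5784/60 = 0.6596400
  N ⇒ keep positive
  λ: 36.525′ = 0.608750°; total 20.6087500
  E ⇒ keep positive
Point 3:
  Lat: 9.15′ = 0.152500°; total 13.1525000
  N → positive
  Longitude: 23.65′ = 0.394167°; total 146.3941667
  E ⇒ keep positive
Point 4:
  Latitude: 78° + 9/60 + 9.21/3600 = 78 + 0.150000 + 0.002558 = 78.1525583
  hemisphere S, so the sign is −
  λ: 128° + 11/60 + 22.62/3600 = 128 + 0.183333 + 0.006283 = 128.1896167
  hemisphere W, so the sign is −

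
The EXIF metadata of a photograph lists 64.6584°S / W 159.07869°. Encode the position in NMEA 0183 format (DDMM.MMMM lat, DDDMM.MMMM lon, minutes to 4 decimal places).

φ: fractional part 0.658400 → 39.504000 minutes
Lon: fractional part 0.078690 → 4.721400 minutes

6439.5040,S / 15904.7214,W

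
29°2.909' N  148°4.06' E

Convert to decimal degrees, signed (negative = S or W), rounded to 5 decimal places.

29.04848, 148.06767

φ: 29 + 2.909/60 = 29.048483
N ⇒ keep positive
Longitude: 4.06′ = 0.067667°; total 148.067667
E → positive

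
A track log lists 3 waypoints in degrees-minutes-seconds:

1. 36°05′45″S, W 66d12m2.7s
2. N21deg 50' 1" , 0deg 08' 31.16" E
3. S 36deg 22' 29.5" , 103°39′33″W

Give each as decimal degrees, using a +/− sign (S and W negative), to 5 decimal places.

Point 1:
  Lat: 5′ + 45″ = 5.75000′; 36 + 5.75000/60 = 36.095833
  S ⇒ negate
  Longitude: 12′ + 2.7″ = 12.04500′; 66 + 12.04500/60 = 66.200750
  hemisphere W, so the sign is −
Point 2:
  Latitude: 50′ + 1″ = 50.01667′; 21 + 50.01667/60 = 21.833611
  N ⇒ keep positive
  Longitude: 0° + 8/60 + 31.16/3600 = 0 + 0.133333 + 0.008656 = 0.141989
  E → positive
Point 3:
  Lat: 36 + 22/60 + 29.5/3600 = 36.374861
  S → negative
  λ: 39′ + 33″ = 39.55000′; 103 + 39.55000/60 = 103.659167
  hemisphere W, so the sign is −

1. -36.09583, -66.20075
2. 21.83361, 0.14199
3. -36.37486, -103.65917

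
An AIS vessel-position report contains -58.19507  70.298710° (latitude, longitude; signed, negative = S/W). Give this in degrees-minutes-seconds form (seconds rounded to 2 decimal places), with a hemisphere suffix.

Latitude is negative → S; |value| = 58.195070
φ: whole degrees 58; 11.70420′ → 11′ and 42.2520″
Longitude: whole degrees 70; 17.92260′ → 17′ and 55.3560″

58°11′42.25″ S, 70°17′55.36″ E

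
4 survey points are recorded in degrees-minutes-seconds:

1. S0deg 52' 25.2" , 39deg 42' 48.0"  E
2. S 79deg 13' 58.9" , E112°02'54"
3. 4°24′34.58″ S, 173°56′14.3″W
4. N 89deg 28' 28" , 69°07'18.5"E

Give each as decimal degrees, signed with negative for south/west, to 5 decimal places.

Point 1:
  φ: 0 + 52/60 + 25.2/3600 = 0.873667
  S ⇒ negate
  λ: 39 + 42/60 + 48/3600 = 39.713333
  E ⇒ keep positive
Point 2:
  φ: 79° + 13/60 + 58.9/3600 = 79 + 0.216667 + 0.016361 = 79.233028
  S ⇒ negate
  λ: 112° + 2/60 + 54/3600 = 112 + 0.033333 + 0.015000 = 112.048333
  E ⇒ keep positive
Point 3:
  Lat: 4° + 24/60 + 34.58/3600 = 4 + 0.400000 + 0.009606 = 4.409606
  S ⇒ negate
  λ: 56′ + 14.3″ = 56.23833′; 173 + 56.23833/60 = 173.937306
  W → negative
Point 4:
  Latitude: 89 + 28/60 + 28/3600 = 89.474444
  N ⇒ keep positive
  Lon: 69 + 7/60 + 18.5/3600 = 69.121806
  E ⇒ keep positive

1. -0.87367, 39.71333
2. -79.23303, 112.04833
3. -4.40961, -173.93731
4. 89.47444, 69.12181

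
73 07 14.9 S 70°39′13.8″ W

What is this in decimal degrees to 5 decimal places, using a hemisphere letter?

φ: 73 + 7/60 + 14.9/3600 = 73.120806
Lon: 39′ + 13.8″ = 39.23000′; 70 + 39.23000/60 = 70.653833

73.12081° S, 70.65383° W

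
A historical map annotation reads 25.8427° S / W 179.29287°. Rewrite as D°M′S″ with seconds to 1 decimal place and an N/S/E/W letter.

Latitude: 0.842700° → 50.56200′; 0.56200 × 60 = 33.720″
Longitude: whole degrees 179; 17.57220′ → 17′ and 34.332″

25°50′33.7″ S, 179°17′34.3″ W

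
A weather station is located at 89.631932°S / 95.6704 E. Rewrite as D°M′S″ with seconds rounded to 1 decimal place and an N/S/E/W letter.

Lat: whole degrees 89; 37.91592′ → 37′ and 54.955″
Lon: 0.670400° → 40.22400′; 0.22400 × 60 = 13.440″

89°37′55.0″ S, 95°40′13.4″ E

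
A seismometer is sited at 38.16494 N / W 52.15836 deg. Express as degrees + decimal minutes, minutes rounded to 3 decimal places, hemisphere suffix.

38° 9.896′ N, 52° 9.502′ W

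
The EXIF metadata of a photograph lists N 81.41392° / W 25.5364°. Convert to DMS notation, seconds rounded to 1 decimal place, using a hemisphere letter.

Latitude: whole degrees 81; 24.83520′ → 24′ and 50.112″
Lon: 0.536400 × 60 = 32.18400′ → 32′, remainder × 60 = 11.040″

81°24′50.1″ N, 25°32′11.0″ W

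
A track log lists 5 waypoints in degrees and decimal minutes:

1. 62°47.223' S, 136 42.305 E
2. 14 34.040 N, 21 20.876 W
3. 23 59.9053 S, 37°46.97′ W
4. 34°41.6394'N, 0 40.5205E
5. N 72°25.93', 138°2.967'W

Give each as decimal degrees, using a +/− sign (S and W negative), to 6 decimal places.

1. -62.787050, 136.705083
2. 14.567333, -21.347933
3. -23.998422, -37.782833
4. 34.693990, 0.675342
5. 72.432167, -138.049450

Point 1:
  Latitude: 47.223′ = 0.787050°; total 62.7870500
  hemisphere S, so the sign is −
  Longitude: 42.305′ = 0.705083°; total 136.7050833
  E ⇒ keep positive
Point 2:
  φ: 34.04′ = 0.567333°; total 14.5673333
  N → positive
  Longitude: 21 + 20.876/60 = 21.3479333
  W → negative
Point 3:
  φ: 59.9053′ = 0.998422°; total 23.9984217
  hemisphere S, so the sign is −
  λ: 46.97′ = 0.782833°; total 37.7828333
  W ⇒ negate
Point 4:
  φ: 41.6394′ = 0.693990°; total 34.6939900
  N ⇒ keep positive
  Lon: 40.5205′ = 0.675342°; total 0.6753417
  E ⇒ keep positive
Point 5:
  Latitude: 72 + 25.93/60 = 72.4321667
  N → positive
  Longitude: 2.967′ = 0.049450°; total 138.0494500
  W ⇒ negate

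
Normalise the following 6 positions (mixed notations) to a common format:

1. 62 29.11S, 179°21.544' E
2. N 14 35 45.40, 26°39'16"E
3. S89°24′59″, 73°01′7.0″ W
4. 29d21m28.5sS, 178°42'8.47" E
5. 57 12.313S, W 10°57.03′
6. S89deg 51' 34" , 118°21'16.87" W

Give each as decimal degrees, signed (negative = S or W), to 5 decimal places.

1. -62.48517, 179.35907
2. 14.59594, 26.65444
3. -89.41639, -73.01861
4. -29.35792, 178.70235
5. -57.20522, -10.95050
6. -89.85944, -118.35469

Point 1:
  Latitude: 62 + 29.11/60 = 62.485167
  S ⇒ negate
  Longitude: 21.544′ = 0.359067°; total 179.359067
  E → positive
Point 2:
  φ: 14° + 35/60 + 45.4/3600 = 14 + 0.583333 + 0.012611 = 14.595944
  N → positive
  Longitude: 26° + 39/60 + 16/3600 = 26 + 0.650000 + 0.004444 = 26.654444
  E ⇒ keep positive
Point 3:
  Latitude: 89 + 24/60 + 59/3600 = 89.416389
  S → negative
  λ: 73 + 1/60 + 7/3600 = 73.018611
  W ⇒ negate
Point 4:
  Latitude: 21′ + 28.5″ = 21.47500′; 29 + 21.47500/60 = 29.357917
  S → negative
  λ: 42′ + 8.47″ = 42.14117′; 178 + 42.14117/60 = 178.702353
  E ⇒ keep positive
Point 5:
  Lat: 12.313′ = 0.205217°; total 57.205217
  S → negative
  Lon: 57.03′ = 0.950500°; total 10.950500
  W ⇒ negate
Point 6:
  φ: 89° + 51/60 + 34/3600 = 89 + 0.850000 + 0.009444 = 89.859444
  hemisphere S, so the sign is −
  λ: 21′ + 16.87″ = 21.28117′; 118 + 21.28117/60 = 118.354686
  W ⇒ negate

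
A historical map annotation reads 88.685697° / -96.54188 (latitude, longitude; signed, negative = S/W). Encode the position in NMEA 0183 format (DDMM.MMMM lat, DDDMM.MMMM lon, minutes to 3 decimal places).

8841.142,N / 09632.513,W

Latitude: minutes = (88.685697 − 88) × 60 = 41.14182
Longitude is negative → W; |value| = 96.541880
λ: 96° + 0.541880 × 60 = 96° 32.51280′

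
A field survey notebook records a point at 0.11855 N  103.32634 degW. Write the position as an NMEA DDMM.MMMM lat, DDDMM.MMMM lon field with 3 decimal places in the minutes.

φ: minutes = (0.118550 − 0) × 60 = 7.11300
Longitude: fractional part 0.326340 → 19.58040 minutes

0007.113,N / 10319.580,W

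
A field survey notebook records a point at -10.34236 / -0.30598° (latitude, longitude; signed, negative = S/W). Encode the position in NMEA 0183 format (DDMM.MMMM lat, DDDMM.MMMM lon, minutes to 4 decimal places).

1020.5416,S / 00018.3588,W

Latitude is negative → S; |value| = 10.342360
φ: fractional part 0.342360 → 20.541600 minutes
Longitude is negative → W; |value| = 0.305980
λ: fractional part 0.305980 → 18.358800 minutes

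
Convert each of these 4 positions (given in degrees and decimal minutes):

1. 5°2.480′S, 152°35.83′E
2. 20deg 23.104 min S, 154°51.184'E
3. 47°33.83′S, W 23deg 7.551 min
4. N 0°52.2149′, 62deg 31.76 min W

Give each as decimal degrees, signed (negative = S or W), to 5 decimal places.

Point 1:
  φ: 2.48′ = 0.041333°; total 5.041333
  S → negative
  Lon: 152 + 35.83/60 = 152.597167
  E ⇒ keep positive
Point 2:
  φ: 20 + 23.104/60 = 20.385067
  S → negative
  Lon: 154 + 51.184/60 = 154.853067
  E ⇒ keep positive
Point 3:
  Lat: 47 + 33.83/60 = 47.563833
  S → negative
  Longitude: 7.551′ = 0.125850°; total 23.125850
  W → negative
Point 4:
  Lat: 0 + 52.2149/60 = 0.870248
  N ⇒ keep positive
  Lon: 62 + 31.76/60 = 62.529333
  W → negative

1. -5.04133, 152.59717
2. -20.38507, 154.85307
3. -47.56383, -23.12585
4. 0.87025, -62.52933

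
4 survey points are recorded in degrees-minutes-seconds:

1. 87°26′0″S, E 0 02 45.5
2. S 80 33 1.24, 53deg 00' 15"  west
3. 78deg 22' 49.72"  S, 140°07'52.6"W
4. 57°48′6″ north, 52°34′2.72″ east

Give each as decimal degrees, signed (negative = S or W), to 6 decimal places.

Point 1:
  φ: 87° + 26/60 + 0/3600 = 87 + 0.433333 + 0.000000 = 87.4333333
  hemisphere S, so the sign is −
  Longitude: 0 + 2/60 + 45.5/3600 = 0.0459722
  E ⇒ keep positive
Point 2:
  Latitude: 80° + 33/60 + 1.24/3600 = 80 + 0.550000 + 0.000344 = 80.5503444
  S → negative
  Lon: 53° + 0/60 + 15/3600 = 53 + 0.000000 + 0.004167 = 53.0041667
  W ⇒ negate
Point 3:
  Latitude: 22′ + 49.72″ = 22.82867′; 78 + 22.82867/60 = 78.3804778
  hemisphere S, so the sign is −
  Lon: 140° + 7/60 + 52.6/3600 = 140 + 0.116667 + 0.014611 = 140.1312778
  W → negative
Point 4:
  Latitude: 57° + 48/60 + 6/3600 = 57 + 0.800000 + 0.001667 = 57.8016667
  N → positive
  Longitude: 52 + 34/60 + 2.72/3600 = 52.5674222
  E → positive

1. -87.433333, 0.045972
2. -80.550344, -53.004167
3. -78.380478, -140.131278
4. 57.801667, 52.567422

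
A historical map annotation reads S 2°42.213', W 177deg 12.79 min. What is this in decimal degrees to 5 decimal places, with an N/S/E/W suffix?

2.70355° S, 177.21317° W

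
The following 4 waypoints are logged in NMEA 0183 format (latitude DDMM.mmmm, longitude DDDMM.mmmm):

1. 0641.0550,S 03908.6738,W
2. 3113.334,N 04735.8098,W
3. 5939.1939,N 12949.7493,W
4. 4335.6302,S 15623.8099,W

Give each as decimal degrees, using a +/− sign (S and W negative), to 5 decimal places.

1. -6.68425, -39.14456
2. 31.22223, -47.59683
3. 59.65323, -129.82916
4. -43.59384, -156.39683

Point 1:
  φ: degrees = first 2 digits = 6, minutes = 41.055; 6 + 41.055/60 = 6.684250
  hemisphere S, so the sign is −
  λ: degrees = first 3 digits = 39, minutes = 8.6738; 39 + 8.6738/60 = 39.144563
  W → negative
Point 2:
  φ: split at 2 digits → 31° and 13.334′; 31 + 13.334/60 = 31.222233
  N → positive
  λ: degrees = first 3 digits = 47, minutes = 35.8098; 47 + 35.8098/60 = 47.596830
  hemisphere W, so the sign is −
Point 3:
  φ: split at 2 digits → 59° and 39.1939′; 59 + 39.1939/60 = 59.653232
  N → positive
  Lon: split at 3 digits → 129° and 49.7493′; 129 + 49.7493/60 = 129.829155
  W ⇒ negate
Point 4:
  Latitude: degrees = first 2 digits = 43, minutes = 35.6302; 43 + 35.6302/60 = 43.593837
  S → negative
  Longitude: split at 3 digits → 156° and 23.8099′; 156 + 23.8099/60 = 156.396832
  W → negative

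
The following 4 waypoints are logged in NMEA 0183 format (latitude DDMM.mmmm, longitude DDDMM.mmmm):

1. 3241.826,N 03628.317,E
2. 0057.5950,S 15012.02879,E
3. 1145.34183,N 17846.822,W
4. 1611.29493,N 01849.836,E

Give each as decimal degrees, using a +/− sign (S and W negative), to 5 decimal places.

1. 32.69710, 36.47195
2. -0.95992, 150.20048
3. 11.75570, -178.78037
4. 16.18825, 18.83060

Point 1:
  φ: degrees = first 2 digits = 32, minutes = 41.826; 32 + 41.826/60 = 32.697100
  N → positive
  Longitude: split at 3 digits → 036° and 28.317′; 36 + 28.317/60 = 36.471950
  E → positive
Point 2:
  Lat: split at 2 digits → 00° and 57.595′; 0 + 57.595/60 = 0.959917
  S → negative
  Longitude: degrees = first 3 digits = 150, minutes = 12.02879; 150 + 12.02879/60 = 150.200480
  E ⇒ keep positive
Point 3:
  Lat: split at 2 digits → 11° and 45.34183′; 11 + 45.34183/60 = 11.755697
  N ⇒ keep positive
  Lon: split at 3 digits → 178° and 46.822′; 178 + 46.822/60 = 178.780367
  W → negative
Point 4:
  Lat: split at 2 digits → 16° and 11.29493′; 16 + 11.29493/60 = 16.188249
  N → positive
  Lon: split at 3 digits → 018° and 49.836′; 18 + 49.836/60 = 18.830600
  E → positive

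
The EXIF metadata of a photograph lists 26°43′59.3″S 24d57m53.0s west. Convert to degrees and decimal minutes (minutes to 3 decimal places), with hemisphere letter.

φ: 43 + 59.3/60 = 43.98833′
Longitude: seconds/60 = 0.88333; minutes = 57 + 0.88333 = 57.88333

26° 43.988′ S, 24° 57.883′ W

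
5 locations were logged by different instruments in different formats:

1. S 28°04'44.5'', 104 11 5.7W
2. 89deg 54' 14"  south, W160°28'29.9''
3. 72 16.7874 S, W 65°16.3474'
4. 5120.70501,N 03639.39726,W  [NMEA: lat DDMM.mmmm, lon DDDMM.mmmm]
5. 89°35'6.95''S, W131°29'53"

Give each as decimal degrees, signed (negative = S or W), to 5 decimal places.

Point 1:
  Latitude: 28° + 4/60 + 44.5/3600 = 28 + 0.066667 + 0.012361 = 28.079028
  S ⇒ negate
  Longitude: 104° + 11/60 + 5.7/3600 = 104 + 0.183333 + 0.001583 = 104.184917
  W ⇒ negate
Point 2:
  Lat: 89° + 54/60 + 14/3600 = 89 + 0.900000 + 0.003889 = 89.903889
  S → negative
  λ: 160 + 28/60 + 29.9/3600 = 160.474972
  hemisphere W, so the sign is −
Point 3:
  Lat: 72 + 16.7874/60 = 72.279790
  S ⇒ negate
  λ: 16.3474′ = 0.272457°; total 65.272457
  hemisphere W, so the sign is −
Point 4:
  φ: degrees = first 2 digits = 51, minutes = 20.70501; 51 + 20.70501/60 = 51.345084
  N → positive
  Longitude: split at 3 digits → 036° and 39.39726′; 36 + 39.39726/60 = 36.656621
  hemisphere W, so the sign is −
Point 5:
  φ: 89° + 35/60 + 6.95/3600 = 89 + 0.583333 + 0.001931 = 89.585264
  S ⇒ negate
  Lon: 29′ + 53″ = 29.88333′; 131 + 29.88333/60 = 131.498056
  W ⇒ negate

1. -28.07903, -104.18492
2. -89.90389, -160.47497
3. -72.27979, -65.27246
4. 51.34508, -36.65662
5. -89.58526, -131.49806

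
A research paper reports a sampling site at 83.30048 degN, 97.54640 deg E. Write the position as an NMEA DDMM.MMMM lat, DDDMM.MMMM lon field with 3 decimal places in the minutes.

φ: 83° + 0.300480 × 60 = 83° 18.02880′
Longitude: minutes = (97.546400 − 97) × 60 = 32.78400

8318.029,N / 09732.784,E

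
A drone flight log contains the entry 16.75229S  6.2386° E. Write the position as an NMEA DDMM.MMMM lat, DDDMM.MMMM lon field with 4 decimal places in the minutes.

Lat: 16° + 0.752290 × 60 = 16° 45.137400′
λ: 6° + 0.238600 × 60 = 6° 14.316000′

1645.1374,S / 00614.3160,E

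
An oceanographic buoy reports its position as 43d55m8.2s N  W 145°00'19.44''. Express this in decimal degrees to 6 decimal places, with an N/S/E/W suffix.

43.918944° N, 145.005400° W

Lat: 55′ + 8.2″ = 55.13667′; 43 + 55.13667/60 = 43.9189444
Lon: 145° + 0/60 + 19.44/3600 = 145 + 0.000000 + 0.005400 = 145.0054000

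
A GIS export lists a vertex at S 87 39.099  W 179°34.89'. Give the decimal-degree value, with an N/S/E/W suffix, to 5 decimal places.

87.65165° S, 179.58150° W

φ: 39.099′ = 0.651650°; total 87.651650
λ: 34.89′ = 0.581500°; total 179.581500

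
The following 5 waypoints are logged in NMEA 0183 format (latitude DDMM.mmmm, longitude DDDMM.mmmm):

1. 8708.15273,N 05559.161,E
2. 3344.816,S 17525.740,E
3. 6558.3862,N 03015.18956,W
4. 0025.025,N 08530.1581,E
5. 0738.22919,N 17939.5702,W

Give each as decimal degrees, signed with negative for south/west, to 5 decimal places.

Point 1:
  φ: split at 2 digits → 87° and 8.15273′; 87 + 8.15273/60 = 87.135879
  N ⇒ keep positive
  Lon: split at 3 digits → 055° and 59.161′; 55 + 59.161/60 = 55.986017
  E → positive
Point 2:
  φ: degrees = first 2 digits = 33, minutes = 44.816; 33 + 44.816/60 = 33.746933
  hemisphere S, so the sign is −
  Longitude: degrees = first 3 digits = 175, minutes = 25.74; 175 + 25.74/60 = 175.429000
  E ⇒ keep positive
Point 3:
  Lat: degrees = first 2 digits = 65, minutes = 58.3862; 65 + 58.3862/60 = 65.973103
  N ⇒ keep positive
  Longitude: split at 3 digits → 030° and 15.18956′; 30 + 15.18956/60 = 30.253159
  hemisphere W, so the sign is −
Point 4:
  Latitude: degrees = first 2 digits = 0, minutes = 25.025; 0 + 25.025/60 = 0.417083
  N → positive
  Lon: split at 3 digits → 085° and 30.1581′; 85 + 30.1581/60 = 85.502635
  E ⇒ keep positive
Point 5:
  Lat: split at 2 digits → 07° and 38.22919′; 7 + 38.22919/60 = 7.637153
  N ⇒ keep positive
  Lon: split at 3 digits → 179° and 39.5702′; 179 + 39.5702/60 = 179.659503
  W ⇒ negate

1. 87.13588, 55.98602
2. -33.74693, 175.42900
3. 65.97310, -30.25316
4. 0.41708, 85.50264
5. 7.63715, -179.65950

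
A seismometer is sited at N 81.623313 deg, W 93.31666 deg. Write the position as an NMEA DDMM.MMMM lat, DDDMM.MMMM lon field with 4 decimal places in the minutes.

φ: fractional part 0.623313 → 37.398780 minutes
Lon: minutes = (93.316660 − 93) × 60 = 18.999600

8137.3988,N / 09318.9996,W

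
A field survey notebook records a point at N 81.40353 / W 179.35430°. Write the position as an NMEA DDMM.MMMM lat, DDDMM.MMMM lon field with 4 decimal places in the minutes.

8124.2118,N / 17921.2580,W

Lat: minutes = (81.403530 − 81) × 60 = 24.211800
Longitude: minutes = (179.354300 − 179) × 60 = 21.258000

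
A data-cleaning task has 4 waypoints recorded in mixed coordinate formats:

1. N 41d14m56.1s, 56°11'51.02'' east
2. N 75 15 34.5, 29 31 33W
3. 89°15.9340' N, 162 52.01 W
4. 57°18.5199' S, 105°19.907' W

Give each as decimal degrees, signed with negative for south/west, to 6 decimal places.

Point 1:
  Latitude: 14′ + 56.1″ = 14.93500′; 41 + 14.93500/60 = 41.2489167
  N → positive
  Lon: 56 + 11/60 + 51.02/3600 = 56.1975056
  E → positive
Point 2:
  Latitude: 75 + 15/60 + 34.5/3600 = 75.2595833
  N → positive
  Lon: 29 + 31/60 + 33/3600 = 29.5258333
  W ⇒ negate
Point 3:
  Lat: 15.934′ = 0.265567°; total 89.2655667
  N ⇒ keep positive
  λ: 52.01′ = 0.866833°; total 162.8668333
  W ⇒ negate
Point 4:
  φ: 57 + 18.5199/60 = 57.3086650
  S ⇒ negate
  Longitude: 19.907′ = 0.331783°; total 105.3317833
  hemisphere W, so the sign is −

1. 41.248917, 56.197506
2. 75.259583, -29.525833
3. 89.265567, -162.866833
4. -57.308665, -105.331783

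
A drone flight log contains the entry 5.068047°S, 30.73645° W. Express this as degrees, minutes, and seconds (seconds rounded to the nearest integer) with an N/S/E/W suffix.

φ: 0.068047 × 60 = 4.08282′ → 4′, remainder × 60 = 4.97″
Longitude: 0.736450° → 44.18700′; 0.18700 × 60 = 11.22″

5°04′5″ S, 30°44′11″ W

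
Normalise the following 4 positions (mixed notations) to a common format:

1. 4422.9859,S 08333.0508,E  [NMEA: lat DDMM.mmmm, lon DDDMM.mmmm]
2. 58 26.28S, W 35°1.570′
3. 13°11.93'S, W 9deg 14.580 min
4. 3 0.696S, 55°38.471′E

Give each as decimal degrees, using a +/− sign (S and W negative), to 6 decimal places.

1. -44.383098, 83.550847
2. -58.438000, -35.026167
3. -13.198833, -9.243000
4. -3.011600, 55.641183

Point 1:
  Latitude: split at 2 digits → 44° and 22.9859′; 44 + 22.9859/60 = 44.3830983
  S ⇒ negate
  λ: split at 3 digits → 083° and 33.0508′; 83 + 33.0508/60 = 83.5508467
  E → positive
Point 2:
  Lat: 26.28′ = 0.438000°; total 58.4380000
  hemisphere S, so the sign is −
  Longitude: 35 + 1.57/60 = 35.0261667
  W ⇒ negate
Point 3:
  φ: 13 + 11.93/60 = 13.1988333
  hemisphere S, so the sign is −
  Longitude: 9 + 14.58/60 = 9.2430000
  hemisphere W, so the sign is −
Point 4:
  Latitude: 3 + 0.696/60 = 3.0116000
  S ⇒ negate
  Lon: 38.471′ = 0.641183°; total 55.6411833
  E ⇒ keep positive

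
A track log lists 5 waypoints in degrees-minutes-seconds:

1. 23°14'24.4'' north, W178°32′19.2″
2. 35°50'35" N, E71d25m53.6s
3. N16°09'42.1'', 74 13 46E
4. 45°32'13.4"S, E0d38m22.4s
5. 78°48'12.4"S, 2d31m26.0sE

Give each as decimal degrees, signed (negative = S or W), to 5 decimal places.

1. 23.24011, -178.53867
2. 35.84306, 71.43156
3. 16.16169, 74.22944
4. -45.53706, 0.63956
5. -78.80344, 2.52389

Point 1:
  Lat: 23 + 14/60 + 24.4/3600 = 23.240111
  N ⇒ keep positive
  λ: 32′ + 19.2″ = 32.32000′; 178 + 32.32000/60 = 178.538667
  hemisphere W, so the sign is −
Point 2:
  Latitude: 35 + 50/60 + 35/3600 = 35.843056
  N ⇒ keep positive
  Lon: 25′ + 53.6″ = 25.89333′; 71 + 25.89333/60 = 71.431556
  E ⇒ keep positive
Point 3:
  Lat: 16 + 9/60 + 42.1/3600 = 16.161694
  N ⇒ keep positive
  λ: 74 + 13/60 + 46/3600 = 74.229444
  E ⇒ keep positive
Point 4:
  φ: 45 + 32/60 + 13.4/3600 = 45.537056
  S → negative
  λ: 0 + 38/60 + 22.4/3600 = 0.639556
  E → positive
Point 5:
  Lat: 78 + 48/60 + 12.4/3600 = 78.803444
  S → negative
  Lon: 31′ + 26″ = 31.43333′; 2 + 31.43333/60 = 2.523889
  E → positive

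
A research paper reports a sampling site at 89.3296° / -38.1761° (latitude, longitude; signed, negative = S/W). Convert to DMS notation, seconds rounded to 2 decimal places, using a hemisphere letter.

89°19′46.56″ N, 38°10′33.96″ W

Latitude: 0.329600° → 19.77600′; 0.77600 × 60 = 46.5600″
Longitude is negative → W; |value| = 38.176100
λ: 0.176100 × 60 = 10.56600′ → 10′, remainder × 60 = 33.9600″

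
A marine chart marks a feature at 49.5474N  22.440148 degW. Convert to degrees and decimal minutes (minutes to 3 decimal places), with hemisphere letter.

Latitude: 49° + 0.547400 × 60 = 49° 32.84400′
Longitude: fractional part 0.440148 → 26.40888 minutes

49° 32.844′ N, 22° 26.409′ W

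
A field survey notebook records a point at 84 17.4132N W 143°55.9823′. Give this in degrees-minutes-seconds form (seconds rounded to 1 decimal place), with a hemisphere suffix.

84°17′24.8″ N, 143°55′58.9″ W

Lat: fractional minutes 0.41320 × 60 = 24.792″
Lon: fractional minutes 0.98230 × 60 = 58.938″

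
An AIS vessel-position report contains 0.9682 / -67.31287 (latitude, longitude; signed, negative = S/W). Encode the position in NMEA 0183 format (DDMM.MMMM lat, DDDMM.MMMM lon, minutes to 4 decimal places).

Latitude: minutes = (0.968200 − 0) × 60 = 58.092000
Longitude is negative → W; |value| = 67.312870
λ: fractional part 0.312870 → 18.772200 minutes

0058.0920,N / 06718.7722,W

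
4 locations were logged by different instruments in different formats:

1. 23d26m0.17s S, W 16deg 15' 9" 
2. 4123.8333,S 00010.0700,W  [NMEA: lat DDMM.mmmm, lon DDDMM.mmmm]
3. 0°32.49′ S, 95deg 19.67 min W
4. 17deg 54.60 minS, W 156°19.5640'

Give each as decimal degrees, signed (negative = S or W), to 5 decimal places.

1. -23.43338, -16.25250
2. -41.39722, -0.16783
3. -0.54150, -95.32783
4. -17.91000, -156.32607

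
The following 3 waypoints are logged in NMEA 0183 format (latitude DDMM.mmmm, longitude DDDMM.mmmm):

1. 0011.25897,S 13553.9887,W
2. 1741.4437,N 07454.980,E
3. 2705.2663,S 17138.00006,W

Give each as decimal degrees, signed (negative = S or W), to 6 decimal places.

Point 1:
  Latitude: degrees = first 2 digits = 0, minutes = 11.25897; 0 + 11.25897/60 = 0.1876495
  hemisphere S, so the sign is −
  λ: split at 3 digits → 135° and 53.9887′; 135 + 53.9887/60 = 135.8998117
  W → negative
Point 2:
  Latitude: split at 2 digits → 17° and 41.4437′; 17 + 41.4437/60 = 17.6907283
  N → positive
  λ: degrees = first 3 digits = 74, minutes = 54.98; 74 + 54.98/60 = 74.9163333
  E → positive
Point 3:
  Lat: split at 2 digits → 27° and 5.2663′; 27 + 5.2663/60 = 27.0877717
  hemisphere S, so the sign is −
  Longitude: degrees = first 3 digits = 171, minutes = 38.00006; 171 + 38.00006/60 = 171.6333343
  hemisphere W, so the sign is −

1. -0.187650, -135.899812
2. 17.690728, 74.916333
3. -27.087772, -171.633334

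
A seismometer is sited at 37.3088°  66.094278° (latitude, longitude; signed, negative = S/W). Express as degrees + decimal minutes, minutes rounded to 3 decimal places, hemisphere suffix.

37° 18.528′ N, 66° 5.657′ E

Latitude: 37° + 0.308800 × 60 = 37° 18.52800′
Lon: 66° + 0.094278 × 60 = 66° 5.65668′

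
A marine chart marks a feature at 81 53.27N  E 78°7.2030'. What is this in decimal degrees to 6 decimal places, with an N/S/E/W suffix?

81.887833° N, 78.120050° E

Lat: 53.27′ = 0.887833°; total 81.8878333
Lon: 78 + 7.203/60 = 78.1200500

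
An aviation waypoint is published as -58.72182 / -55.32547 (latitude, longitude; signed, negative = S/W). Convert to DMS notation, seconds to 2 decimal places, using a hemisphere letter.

58°43′18.55″ S, 55°19′31.69″ W

Latitude is negative → S; |value| = 58.721820
Latitude: 0.721820° → 43.30920′; 0.30920 × 60 = 18.5520″
Longitude is negative → W; |value| = 55.325470
Longitude: 0.325470° → 19.52820′; 0.52820 × 60 = 31.6920″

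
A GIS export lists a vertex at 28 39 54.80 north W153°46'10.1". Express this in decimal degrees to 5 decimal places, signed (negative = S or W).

28.66522, -153.76947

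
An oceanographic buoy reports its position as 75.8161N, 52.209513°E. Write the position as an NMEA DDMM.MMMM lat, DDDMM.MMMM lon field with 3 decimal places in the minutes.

7548.966,N / 05212.571,E

Latitude: minutes = (75.816100 − 75) × 60 = 48.96600
Longitude: 52° + 0.209513 × 60 = 52° 12.57078′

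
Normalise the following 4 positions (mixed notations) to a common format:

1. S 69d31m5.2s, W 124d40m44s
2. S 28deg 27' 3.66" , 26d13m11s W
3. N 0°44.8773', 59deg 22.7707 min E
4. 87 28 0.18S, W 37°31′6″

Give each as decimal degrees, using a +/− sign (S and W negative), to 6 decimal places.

Point 1:
  Lat: 69 + 31/60 + 5.2/3600 = 69.5181111
  S ⇒ negate
  λ: 124° + 40/60 + 44/3600 = 124 + 0.666667 + 0.012222 = 124.6788889
  W ⇒ negate
Point 2:
  Latitude: 27′ + 3.66″ = 27.06100′; 28 + 27.06100/60 = 28.4510167
  hemisphere S, so the sign is −
  λ: 26 + 13/60 + 11/3600 = 26.2197222
  hemisphere W, so the sign is −
Point 3:
  Lat: 44.8773′ = 0.747955°; total 0.7479550
  N → positive
  Longitude: 59 + 22.7707/60 = 59.3795117
  E ⇒ keep positive
Point 4:
  φ: 87 + 28/60 + 0.18/3600 = 87.4667167
  S → negative
  Longitude: 31′ + 6″ = 31.10000′; 37 + 31.10000/60 = 37.5183333
  W → negative

1. -69.518111, -124.678889
2. -28.451017, -26.219722
3. 0.747955, 59.379512
4. -87.466717, -37.518333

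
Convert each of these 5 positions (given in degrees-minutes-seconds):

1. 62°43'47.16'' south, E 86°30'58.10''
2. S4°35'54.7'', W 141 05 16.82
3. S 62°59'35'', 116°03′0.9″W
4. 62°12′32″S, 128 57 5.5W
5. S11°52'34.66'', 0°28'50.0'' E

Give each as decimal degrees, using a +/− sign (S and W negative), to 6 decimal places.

1. -62.729767, 86.516139
2. -4.598528, -141.088006
3. -62.993056, -116.050250
4. -62.208889, -128.951528
5. -11.876294, 0.480556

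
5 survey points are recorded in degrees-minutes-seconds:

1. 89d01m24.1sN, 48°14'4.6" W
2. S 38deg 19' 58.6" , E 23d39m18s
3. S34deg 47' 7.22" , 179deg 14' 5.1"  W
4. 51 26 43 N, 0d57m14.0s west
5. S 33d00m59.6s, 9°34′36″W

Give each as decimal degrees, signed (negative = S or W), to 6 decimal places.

Point 1:
  Latitude: 1′ + 24.1″ = 1.40167′; 89 + 1.40167/60 = 89.0233611
  N ⇒ keep positive
  λ: 14′ + 4.6″ = 14.07667′; 48 + 14.07667/60 = 48.2346111
  hemisphere W, so the sign is −
Point 2:
  Lat: 19′ + 58.6″ = 19.97667′; 38 + 19.97667/60 = 38.3329444
  hemisphere S, so the sign is −
  Lon: 39′ + 18″ = 39.30000′; 23 + 39.30000/60 = 23.6550000
  E → positive
Point 3:
  Latitude: 34 + 47/60 + 7.22/3600 = 34.7853389
  S ⇒ negate
  Longitude: 179° + 14/60 + 5.1/3600 = 179 + 0.233333 + 0.001417 = 179.2347500
  hemisphere W, so the sign is −
Point 4:
  φ: 26′ + 43″ = 26.71667′; 51 + 26.71667/60 = 51.4452778
  N → positive
  λ: 57′ + 14″ = 57.23333′; 0 + 57.23333/60 = 0.9538889
  hemisphere W, so the sign is −
Point 5:
  Latitude: 0′ + 59.6″ = 0.99333′; 33 + 0.99333/60 = 33.0165556
  S → negative
  Lon: 9° + 34/60 + 36/3600 = 9 + 0.566667 + 0.010000 = 9.5766667
  W → negative

1. 89.023361, -48.234611
2. -38.332944, 23.655000
3. -34.785339, -179.234750
4. 51.445278, -0.953889
5. -33.016556, -9.576667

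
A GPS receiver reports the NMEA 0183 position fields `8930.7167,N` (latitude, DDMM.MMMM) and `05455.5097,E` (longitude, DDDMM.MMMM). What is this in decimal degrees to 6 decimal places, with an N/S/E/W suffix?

φ: split at 2 digits → 89° and 30.7167′; 89 + 30.7167/60 = 89.5119450
Lon: split at 3 digits → 054° and 55.5097′; 54 + 55.5097/60 = 54.9251617

89.511945° N, 54.925162° E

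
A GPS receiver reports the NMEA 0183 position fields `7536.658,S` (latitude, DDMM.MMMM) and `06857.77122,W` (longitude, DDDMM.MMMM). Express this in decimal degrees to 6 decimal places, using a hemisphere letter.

75.610967° S, 68.962854° W

φ: degrees = first 2 digits = 75, minutes = 36.658; 75 + 36.658/60 = 75.6109667
λ: split at 3 digits → 068° and 57.77122′; 68 + 57.77122/60 = 68.9628537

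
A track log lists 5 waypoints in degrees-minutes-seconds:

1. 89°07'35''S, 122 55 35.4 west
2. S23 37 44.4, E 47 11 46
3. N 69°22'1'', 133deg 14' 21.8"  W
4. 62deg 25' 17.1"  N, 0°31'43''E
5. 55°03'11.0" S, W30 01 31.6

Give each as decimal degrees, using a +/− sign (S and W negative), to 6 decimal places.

Point 1:
  Lat: 7′ + 35″ = 7.58333′; 89 + 7.58333/60 = 89.1263889
  hemisphere S, so the sign is −
  Longitude: 122 + 55/60 + 35.4/3600 = 122.9265000
  W → negative
Point 2:
  Lat: 23° + 37/60 + 44.4/3600 = 23 + 0.616667 + 0.012333 = 23.6290000
  S ⇒ negate
  Lon: 47° + 11/60 + 46/3600 = 47 + 0.183333 + 0.012778 = 47.1961111
  E → positive
Point 3:
  φ: 22′ + 1″ = 22.01667′; 69 + 22.01667/60 = 69.3669444
  N ⇒ keep positive
  Longitude: 133° + 14/60 + 21.8/3600 = 133 + 0.233333 + 0.006056 = 133.2393889
  W → negative
Point 4:
  Latitude: 62 + 25/60 + 17.1/3600 = 62.4214167
  N → positive
  Lon: 31′ + 43″ = 31.71667′; 0 + 31.71667/60 = 0.5286111
  E ⇒ keep positive
Point 5:
  φ: 3′ + 11″ = 3.18333′; 55 + 3.18333/60 = 55.0530556
  hemisphere S, so the sign is −
  Lon: 30 + 1/60 + 31.6/3600 = 30.0254444
  W → negative

1. -89.126389, -122.926500
2. -23.629000, 47.196111
3. 69.366944, -133.239389
4. 62.421417, 0.528611
5. -55.053056, -30.025444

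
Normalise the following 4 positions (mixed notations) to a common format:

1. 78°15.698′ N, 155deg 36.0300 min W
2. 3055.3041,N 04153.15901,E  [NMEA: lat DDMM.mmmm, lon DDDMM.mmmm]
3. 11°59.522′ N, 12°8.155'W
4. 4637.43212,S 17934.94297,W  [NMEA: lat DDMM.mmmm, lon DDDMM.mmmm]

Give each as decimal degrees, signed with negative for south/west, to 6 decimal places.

1. 78.261633, -155.600500
2. 30.921735, 41.885984
3. 11.992033, -12.135917
4. -46.623869, -179.582383

Point 1:
  φ: 78 + 15.698/60 = 78.2616333
  N → positive
  Lon: 36.03′ = 0.600500°; total 155.6005000
  W ⇒ negate
Point 2:
  Latitude: split at 2 digits → 30° and 55.3041′; 30 + 55.3041/60 = 30.9217350
  N ⇒ keep positive
  λ: degrees = first 3 digits = 41, minutes = 53.15901; 41 + 53.15901/60 = 41.8859835
  E ⇒ keep positive
Point 3:
  Lat: 11 + 59.522/60 = 11.9920333
  N → positive
  λ: 8.155′ = 0.135917°; total 12.1359167
  W ⇒ negate
Point 4:
  Latitude: degrees = first 2 digits = 46, minutes = 37.43212; 46 + 37.43212/60 = 46.6238687
  S → negative
  λ: split at 3 digits → 179° and 34.94297′; 179 + 34.94297/60 = 179.5823828
  W → negative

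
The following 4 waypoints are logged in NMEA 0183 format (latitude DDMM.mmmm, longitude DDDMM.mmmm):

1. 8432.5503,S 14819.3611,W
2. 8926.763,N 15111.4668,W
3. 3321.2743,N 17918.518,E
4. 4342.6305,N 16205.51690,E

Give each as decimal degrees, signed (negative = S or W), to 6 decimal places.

Point 1:
  Latitude: degrees = first 2 digits = 84, minutes = 32.5503; 84 + 32.5503/60 = 84.5425050
  S ⇒ negate
  Lon: degrees = first 3 digits = 148, minutes = 19.3611; 148 + 19.3611/60 = 148.3226850
  W ⇒ negate
Point 2:
  Lat: degrees = first 2 digits = 89, minutes = 26.763; 89 + 26.763/60 = 89.4460500
  N ⇒ keep positive
  Lon: degrees = first 3 digits = 151, minutes = 11.4668; 151 + 11.4668/60 = 151.1911133
  W → negative
Point 3:
  φ: split at 2 digits → 33° and 21.2743′; 33 + 21.2743/60 = 33.3545717
  N ⇒ keep positive
  Longitude: degrees = first 3 digits = 179, minutes = 18.518; 179 + 18.518/60 = 179.3086333
  E ⇒ keep positive
Point 4:
  Lat: degrees = first 2 digits = 43, minutes = 42.6305; 43 + 42.6305/60 = 43.7105083
  N → positive
  Longitude: degrees = first 3 digits = 162, minutes = 5.5169; 162 + 5.5169/60 = 162.0919483
  E → positive

1. -84.542505, -148.322685
2. 89.446050, -151.191113
3. 33.354572, 179.308633
4. 43.710508, 162.091948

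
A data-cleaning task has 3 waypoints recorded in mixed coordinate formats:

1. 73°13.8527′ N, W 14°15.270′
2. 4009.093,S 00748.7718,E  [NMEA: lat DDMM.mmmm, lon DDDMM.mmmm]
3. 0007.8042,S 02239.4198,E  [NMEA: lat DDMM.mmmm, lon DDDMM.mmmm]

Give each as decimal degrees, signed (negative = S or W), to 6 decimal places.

Point 1:
  φ: 13.8527′ = 0.230878°; total 73.2308783
  N ⇒ keep positive
  Lon: 14 + 15.27/60 = 14.2545000
  W → negative
Point 2:
  Latitude: split at 2 digits → 40° and 9.093′; 40 + 9.093/60 = 40.1515500
  S ⇒ negate
  Longitude: split at 3 digits → 007° and 48.7718′; 7 + 48.7718/60 = 7.8128633
  E ⇒ keep positive
Point 3:
  Latitude: split at 2 digits → 00° and 7.8042′; 0 + 7.8042/60 = 0.1300700
  S → negative
  Longitude: degrees = first 3 digits = 22, minutes = 39.4198; 22 + 39.4198/60 = 22.6569967
  E ⇒ keep positive

1. 73.230878, -14.254500
2. -40.151550, 7.812863
3. -0.130070, 22.656997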